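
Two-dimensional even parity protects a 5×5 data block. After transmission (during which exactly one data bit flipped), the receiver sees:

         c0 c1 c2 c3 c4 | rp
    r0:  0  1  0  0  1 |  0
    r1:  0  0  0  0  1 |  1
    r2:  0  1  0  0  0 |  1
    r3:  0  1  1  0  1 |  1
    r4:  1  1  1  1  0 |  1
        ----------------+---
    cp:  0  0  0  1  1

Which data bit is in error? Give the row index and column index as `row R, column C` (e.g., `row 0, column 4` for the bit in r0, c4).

row 4, column 0

Recompute each row's even parity and compare to rp:
  r0: data parity 0, sent rp 0 → ok
  r1: data parity 1, sent rp 1 → ok
  r2: data parity 1, sent rp 1 → ok
  r3: data parity 1, sent rp 1 → ok
  r4: data parity 0, sent rp 1 → mismatch
Recompute each column's even parity and compare to cp:
  c0: data parity 1, sent cp 0 → mismatch
  c1: data parity 0, sent cp 0 → ok
  c2: data parity 0, sent cp 0 → ok
  c3: data parity 1, sent cp 1 → ok
  c4: data parity 1, sent cp 1 → ok
Exactly one row (r4) and one column (c0) fail → the flipped bit is at their intersection.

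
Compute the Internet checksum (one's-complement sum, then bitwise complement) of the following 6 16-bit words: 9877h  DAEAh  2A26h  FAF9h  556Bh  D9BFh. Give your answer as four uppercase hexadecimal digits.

One's-complement addition (fold any carry out of bit 15 back into bit 0):
  0x9877 + 0xDAEA = 0x17361 → wrap carry → 0x7362
  0x7362 + 0x2A26 = 0x09D88
  0x9D88 + 0xFAF9 = 0x19881 → wrap carry → 0x9882
  0x9882 + 0x556B = 0x0EDED
  0xEDED + 0xD9BF = 0x1C7AC → wrap carry → 0xC7AD
One's-complement sum = 0xC7AD.
Checksum = ~0xC7AD & 0xFFFF = 0x3852.

3852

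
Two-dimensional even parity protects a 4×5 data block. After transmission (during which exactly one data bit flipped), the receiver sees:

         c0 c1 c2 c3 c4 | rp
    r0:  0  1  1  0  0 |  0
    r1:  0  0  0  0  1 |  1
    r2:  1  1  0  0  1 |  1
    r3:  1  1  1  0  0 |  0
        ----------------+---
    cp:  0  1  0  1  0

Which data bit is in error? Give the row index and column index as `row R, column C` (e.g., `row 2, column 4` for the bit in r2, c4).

row 3, column 3

Recompute each row's even parity and compare to rp:
  r0: data parity 0, sent rp 0 → ok
  r1: data parity 1, sent rp 1 → ok
  r2: data parity 1, sent rp 1 → ok
  r3: data parity 1, sent rp 0 → mismatch
Recompute each column's even parity and compare to cp:
  c0: data parity 0, sent cp 0 → ok
  c1: data parity 1, sent cp 1 → ok
  c2: data parity 0, sent cp 0 → ok
  c3: data parity 0, sent cp 1 → mismatch
  c4: data parity 0, sent cp 0 → ok
Exactly one row (r3) and one column (c3) fail → the flipped bit is at their intersection.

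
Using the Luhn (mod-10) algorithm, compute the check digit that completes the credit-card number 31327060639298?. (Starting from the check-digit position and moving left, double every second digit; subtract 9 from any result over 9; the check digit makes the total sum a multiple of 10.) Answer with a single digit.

4

Partial digits right→left: 8 9 2 9 3 6 0 6 0 7 2 3 1 3
Double every second digit counting from the check-digit position (so the 1st, 3rd, 5th, ... of the partial from the right).
  doubled (with −9 where >9): 7 4 6 0 0 4 2 → sum 23
  kept as-is: 9 9 6 6 7 3 3 → sum 43
Total = 23 + 43 = 66.
Check digit = (10 − (66 mod 10)) mod 10 = 4.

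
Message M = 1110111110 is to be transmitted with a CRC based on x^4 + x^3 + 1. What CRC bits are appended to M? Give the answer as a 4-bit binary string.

Append 4 zeros: 11101111100000. Divide by 11001 (XOR where the leading bit is 1):
  pos 0: 11101 XOR 11001 = 00100
  pos 2: 10011 XOR 11001 = 01010
  pos 3: 10101 XOR 11001 = 01100
  pos 4: 11001 XOR 11001 = 00000
Remainder (last 4 bits) = 0000. This is the CRC / FCS.

0000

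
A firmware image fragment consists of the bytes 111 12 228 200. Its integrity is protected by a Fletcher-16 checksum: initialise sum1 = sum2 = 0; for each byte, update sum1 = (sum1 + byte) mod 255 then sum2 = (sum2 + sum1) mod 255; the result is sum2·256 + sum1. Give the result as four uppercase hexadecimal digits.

Running sums (mod 255):
  after byte 0 (111): sum1=111, sum2=111
  after byte 1 (12): sum1=123, sum2=234
  after byte 2 (228): sum1=96, sum2=75
  after byte 3 (200): sum1=41, sum2=116
Checksum = sum2·256 + sum1 = 116·256 + 41 = 29737 = 0x7429.

7429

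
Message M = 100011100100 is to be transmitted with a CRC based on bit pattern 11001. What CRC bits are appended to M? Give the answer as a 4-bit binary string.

1100

Append 4 zeros: 1000111001000000. Divide by 11001 (XOR where the leading bit is 1):
  pos 0: 10001 XOR 11001 = 01000
  pos 1: 10001 XOR 11001 = 01000
  pos 2: 10001 XOR 11001 = 01000
  pos 3: 10000 XOR 11001 = 01001
  pos 4: 10010 XOR 11001 = 01011
  pos 5: 10111 XOR 11001 = 01110
  pos 6: 11100 XOR 11001 = 00101
  pos 8: 10100 XOR 11001 = 01101
  pos 9: 11010 XOR 11001 = 00011
Remainder (last 4 bits) = 1100. This is the CRC / FCS.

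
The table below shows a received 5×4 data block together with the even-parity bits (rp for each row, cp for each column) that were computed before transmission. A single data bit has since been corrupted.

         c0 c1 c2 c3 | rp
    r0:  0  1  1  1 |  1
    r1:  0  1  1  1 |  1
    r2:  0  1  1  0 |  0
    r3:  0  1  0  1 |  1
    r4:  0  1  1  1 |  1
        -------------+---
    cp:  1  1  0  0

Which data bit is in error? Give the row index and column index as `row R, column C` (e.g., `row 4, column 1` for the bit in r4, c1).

row 3, column 0

Recompute each row's even parity and compare to rp:
  r0: data parity 1, sent rp 1 → ok
  r1: data parity 1, sent rp 1 → ok
  r2: data parity 0, sent rp 0 → ok
  r3: data parity 0, sent rp 1 → mismatch
  r4: data parity 1, sent rp 1 → ok
Recompute each column's even parity and compare to cp:
  c0: data parity 0, sent cp 1 → mismatch
  c1: data parity 1, sent cp 1 → ok
  c2: data parity 0, sent cp 0 → ok
  c3: data parity 0, sent cp 0 → ok
Exactly one row (r3) and one column (c0) fail → the flipped bit is at their intersection.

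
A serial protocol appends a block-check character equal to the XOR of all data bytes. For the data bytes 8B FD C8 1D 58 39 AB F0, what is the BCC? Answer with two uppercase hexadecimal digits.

XOR the bytes together:
  start with 0x8B
  0x8B ⊕ 0xFD = 0x76
  0x76 ⊕ 0xC8 = 0xBE
  0xBE ⊕ 0x1D = 0xA3
  0xA3 ⊕ 0x58 = 0xFB
  0xFB ⊕ 0x39 = 0xC2
  0xC2 ⊕ 0xAB = 0x69
  0x69 ⊕ 0xF0 = 0x99

99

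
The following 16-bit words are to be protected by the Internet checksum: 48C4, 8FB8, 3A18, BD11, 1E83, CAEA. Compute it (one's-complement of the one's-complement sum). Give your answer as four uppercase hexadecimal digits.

46EB

One's-complement addition (fold any carry out of bit 15 back into bit 0):
  0x48C4 + 0x8FB8 = 0x0D87C
  0xD87C + 0x3A18 = 0x11294 → wrap carry → 0x1295
  0x1295 + 0xBD11 = 0x0CFA6
  0xCFA6 + 0x1E83 = 0x0EE29
  0xEE29 + 0xCAEA = 0x1B913 → wrap carry → 0xB914
One's-complement sum = 0xB914.
Checksum = ~0xB914 & 0xFFFF = 0x46EB.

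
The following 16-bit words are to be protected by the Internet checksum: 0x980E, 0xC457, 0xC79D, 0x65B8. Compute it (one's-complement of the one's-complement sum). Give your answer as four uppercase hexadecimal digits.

One's-complement addition (fold any carry out of bit 15 back into bit 0):
  0x980E + 0xC457 = 0x15C65 → wrap carry → 0x5C66
  0x5C66 + 0xC79D = 0x12403 → wrap carry → 0x2404
  0x2404 + 0x65B8 = 0x089BC
One's-complement sum = 0x89BC.
Checksum = ~0x89BC & 0xFFFF = 0x7643.

7643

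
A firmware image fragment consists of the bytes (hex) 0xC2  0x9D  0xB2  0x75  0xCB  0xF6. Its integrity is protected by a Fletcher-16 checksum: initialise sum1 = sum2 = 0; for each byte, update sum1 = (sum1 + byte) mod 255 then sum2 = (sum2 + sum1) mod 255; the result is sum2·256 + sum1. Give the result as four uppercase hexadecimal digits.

5E4B

Running sums (mod 255):
  after byte 0 (0xC2): sum1=194, sum2=194
  after byte 1 (0x9D): sum1=96, sum2=35
  after byte 2 (0xB2): sum1=19, sum2=54
  after byte 3 (0x75): sum1=136, sum2=190
  after byte 4 (0xCB): sum1=84, sum2=19
  after byte 5 (0xF6): sum1=75, sum2=94
Checksum = sum2·256 + sum1 = 94·256 + 75 = 24139 = 0x5E4B.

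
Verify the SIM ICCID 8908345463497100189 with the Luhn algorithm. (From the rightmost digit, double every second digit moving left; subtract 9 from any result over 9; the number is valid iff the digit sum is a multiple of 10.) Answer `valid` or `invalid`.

From the right, keep odd positions and double even positions (subtract 9 from any doubled value over 9):
  doubled (positions 2,4,...): 7 0 2 9 6 8 8 7 9 → sum 56
  kept (positions 1,3,...): 9 1 0 7 4 6 5 3 0 8 → sum 43
Total = 99.
99 mod 10 = 9, so the number is invalid.

invalid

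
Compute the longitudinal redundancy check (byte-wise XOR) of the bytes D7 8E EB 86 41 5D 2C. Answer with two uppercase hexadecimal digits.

04

XOR the bytes together:
  start with 0xD7
  0xD7 ⊕ 0x8E = 0x59
  0x59 ⊕ 0xEB = 0xB2
  0xB2 ⊕ 0x86 = 0x34
  0x34 ⊕ 0x41 = 0x75
  0x75 ⊕ 0x5D = 0x28
  0x28 ⊕ 0x2C = 0x04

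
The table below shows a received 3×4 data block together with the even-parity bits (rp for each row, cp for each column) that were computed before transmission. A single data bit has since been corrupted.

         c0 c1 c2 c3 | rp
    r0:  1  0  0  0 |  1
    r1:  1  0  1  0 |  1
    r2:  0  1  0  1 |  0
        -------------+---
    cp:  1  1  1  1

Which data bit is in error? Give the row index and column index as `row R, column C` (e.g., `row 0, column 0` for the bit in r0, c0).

Recompute each row's even parity and compare to rp:
  r0: data parity 1, sent rp 1 → ok
  r1: data parity 0, sent rp 1 → mismatch
  r2: data parity 0, sent rp 0 → ok
Recompute each column's even parity and compare to cp:
  c0: data parity 0, sent cp 1 → mismatch
  c1: data parity 1, sent cp 1 → ok
  c2: data parity 1, sent cp 1 → ok
  c3: data parity 1, sent cp 1 → ok
Exactly one row (r1) and one column (c0) fail → the flipped bit is at their intersection.

row 1, column 0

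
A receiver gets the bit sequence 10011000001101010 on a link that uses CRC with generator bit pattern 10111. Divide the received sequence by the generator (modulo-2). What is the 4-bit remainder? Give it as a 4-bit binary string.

1110

Modulo-2 division of 10011000001101010 by 10111:
  pos 0: 10011 XOR 10111 = 00100
  pos 2: 10000 XOR 10111 = 00111
  pos 4: 11100 XOR 10111 = 01011
  pos 5: 10110 XOR 10111 = 00001
  pos 9: 11101 XOR 10111 = 01010
  pos 10: 10100 XOR 10111 = 00011
Remainder = 1110 (nonzero — an error is detected).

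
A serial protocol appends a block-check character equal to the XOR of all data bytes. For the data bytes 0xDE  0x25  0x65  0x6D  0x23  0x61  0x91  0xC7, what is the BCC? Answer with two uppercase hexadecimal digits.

E7

XOR the bytes together:
  start with 0xDE
  0xDE ⊕ 0x25 = 0xFB
  0xFB ⊕ 0x65 = 0x9E
  0x9E ⊕ 0x6D = 0xF3
  0xF3 ⊕ 0x23 = 0xD0
  0xD0 ⊕ 0x61 = 0xB1
  0xB1 ⊕ 0x91 = 0x20
  0x20 ⊕ 0xC7 = 0xE7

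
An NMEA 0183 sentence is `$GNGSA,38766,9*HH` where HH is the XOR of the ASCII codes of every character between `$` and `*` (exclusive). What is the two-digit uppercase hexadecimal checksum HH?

XOR the ASCII codes of the payload characters:
  'G' = 0x47 → acc = 0x47
  'N' = 0x4E → acc = 0x09
  'G' = 0x47 → acc = 0x4E
  'S' = 0x53 → acc = 0x1D
  'A' = 0x41 → acc = 0x5C
  ',' = 0x2C → acc = 0x70
  '3' = 0x33 → acc = 0x43
  '8' = 0x38 → acc = 0x7B
  '7' = 0x37 → acc = 0x4C
  '6' = 0x36 → acc = 0x7A
  '6' = 0x36 → acc = 0x4C
  ',' = 0x2C → acc = 0x60
  '9' = 0x39 → acc = 0x59
Checksum = 0x59.

59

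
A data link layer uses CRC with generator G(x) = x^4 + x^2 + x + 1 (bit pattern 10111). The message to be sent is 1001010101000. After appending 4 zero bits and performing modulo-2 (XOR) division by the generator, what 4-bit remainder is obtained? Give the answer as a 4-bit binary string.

Append 4 zeros: 10010101010000000. Divide by 10111 (XOR where the leading bit is 1):
  pos 0: 10010 XOR 10111 = 00101
  pos 2: 10110 XOR 10111 = 00001
  pos 6: 11010 XOR 10111 = 01101
  pos 7: 11010 XOR 10111 = 01101
  pos 8: 11010 XOR 10111 = 01101
  pos 9: 11010 XOR 10111 = 01101
  pos 10: 11010 XOR 10111 = 01101
  pos 11: 11010 XOR 10111 = 01101
  pos 12: 11010 XOR 10111 = 01101
Remainder (last 4 bits) = 1101. This is the CRC / FCS.

1101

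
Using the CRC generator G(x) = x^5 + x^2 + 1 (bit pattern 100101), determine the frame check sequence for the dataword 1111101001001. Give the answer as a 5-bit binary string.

Append 5 zeros: 111110100100100000. Divide by 100101 (XOR where the leading bit is 1):
  pos 0: 111110 XOR 100101 = 011011
  pos 1: 110111 XOR 100101 = 010010
  pos 2: 100100 XOR 100101 = 000001
  pos 7: 101001 XOR 100101 = 001100
  pos 9: 110000 XOR 100101 = 010101
  pos 10: 101010 XOR 100101 = 001111
  pos 12: 111100 XOR 100101 = 011001
Remainder (last 5 bits) = 11001. This is the CRC / FCS.

11001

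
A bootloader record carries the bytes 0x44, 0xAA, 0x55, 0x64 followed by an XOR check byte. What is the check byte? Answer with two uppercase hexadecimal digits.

DF

XOR the bytes together:
  start with 0x44
  0x44 ⊕ 0xAA = 0xEE
  0xEE ⊕ 0x55 = 0xBB
  0xBB ⊕ 0x64 = 0xDF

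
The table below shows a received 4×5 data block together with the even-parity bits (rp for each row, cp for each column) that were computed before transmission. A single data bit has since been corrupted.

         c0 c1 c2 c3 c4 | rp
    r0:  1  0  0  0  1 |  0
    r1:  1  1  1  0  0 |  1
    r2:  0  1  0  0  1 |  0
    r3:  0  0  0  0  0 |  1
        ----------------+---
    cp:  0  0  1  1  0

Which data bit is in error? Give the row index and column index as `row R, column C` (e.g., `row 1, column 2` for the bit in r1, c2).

Recompute each row's even parity and compare to rp:
  r0: data parity 0, sent rp 0 → ok
  r1: data parity 1, sent rp 1 → ok
  r2: data parity 0, sent rp 0 → ok
  r3: data parity 0, sent rp 1 → mismatch
Recompute each column's even parity and compare to cp:
  c0: data parity 0, sent cp 0 → ok
  c1: data parity 0, sent cp 0 → ok
  c2: data parity 1, sent cp 1 → ok
  c3: data parity 0, sent cp 1 → mismatch
  c4: data parity 0, sent cp 0 → ok
Exactly one row (r3) and one column (c3) fail → the flipped bit is at their intersection.

row 3, column 3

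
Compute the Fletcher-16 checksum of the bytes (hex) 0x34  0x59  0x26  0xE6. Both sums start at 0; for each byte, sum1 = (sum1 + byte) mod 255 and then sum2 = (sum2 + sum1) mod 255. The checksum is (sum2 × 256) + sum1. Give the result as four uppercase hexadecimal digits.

109A

Running sums (mod 255):
  after byte 0 (0x34): sum1=52, sum2=52
  after byte 1 (0x59): sum1=141, sum2=193
  after byte 2 (0x26): sum1=179, sum2=117
  after byte 3 (0xE6): sum1=154, sum2=16
Checksum = sum2·256 + sum1 = 16·256 + 154 = 4250 = 0x109A.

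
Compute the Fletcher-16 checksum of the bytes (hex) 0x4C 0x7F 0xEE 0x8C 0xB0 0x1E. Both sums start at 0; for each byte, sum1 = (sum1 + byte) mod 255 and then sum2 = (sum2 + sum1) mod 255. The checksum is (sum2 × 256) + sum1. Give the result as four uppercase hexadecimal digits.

Running sums (mod 255):
  after byte 0 (0x4C): sum1=76, sum2=76
  after byte 1 (0x7F): sum1=203, sum2=24
  after byte 2 (0xEE): sum1=186, sum2=210
  after byte 3 (0x8C): sum1=71, sum2=26
  after byte 4 (0xB0): sum1=247, sum2=18
  after byte 5 (0x1E): sum1=22, sum2=40
Checksum = sum2·256 + sum1 = 40·256 + 22 = 10262 = 0x2816.

2816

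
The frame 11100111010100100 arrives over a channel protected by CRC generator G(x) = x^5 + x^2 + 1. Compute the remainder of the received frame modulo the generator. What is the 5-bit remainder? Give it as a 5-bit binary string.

Modulo-2 division of 11100111010100100 by 100101:
  pos 0: 111001 XOR 100101 = 011100
  pos 1: 111001 XOR 100101 = 011100
  pos 2: 111001 XOR 100101 = 011100
  pos 3: 111000 XOR 100101 = 011101
  pos 4: 111011 XOR 100101 = 011110
  pos 5: 111100 XOR 100101 = 011001
  pos 6: 110011 XOR 100101 = 010110
  pos 7: 101100 XOR 100101 = 001001
  pos 9: 100101 XOR 100101 = 000000
Remainder = 00000 (zero — the frame passes the CRC check).

00000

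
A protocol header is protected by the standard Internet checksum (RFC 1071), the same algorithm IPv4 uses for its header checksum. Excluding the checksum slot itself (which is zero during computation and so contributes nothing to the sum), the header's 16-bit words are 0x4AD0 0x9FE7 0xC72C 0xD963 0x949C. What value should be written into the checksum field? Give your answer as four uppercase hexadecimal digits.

One's-complement addition (fold any carry out of bit 15 back into bit 0):
  0x4AD0 + 0x9FE7 = 0x0EAB7
  0xEAB7 + 0xC72C = 0x1B1E3 → wrap carry → 0xB1E4
  0xB1E4 + 0xD963 = 0x18B47 → wrap carry → 0x8B48
  0x8B48 + 0x949C = 0x11FE4 → wrap carry → 0x1FE5
One's-complement sum = 0x1FE5.
Checksum = ~0x1FE5 & 0xFFFF = 0xE01A.

E01A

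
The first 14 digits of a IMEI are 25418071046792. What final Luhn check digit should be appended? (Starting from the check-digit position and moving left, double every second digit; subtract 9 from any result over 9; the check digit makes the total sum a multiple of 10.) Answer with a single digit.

2

Partial digits right→left: 2 9 7 6 4 0 1 7 0 8 1 4 5 2
Double every second digit counting from the check-digit position (so the 1st, 3rd, 5th, ... of the partial from the right).
  doubled (with −9 where >9): 4 5 8 2 0 2 1 → sum 22
  kept as-is: 9 6 0 7 8 4 2 → sum 36
Total = 22 + 36 = 58.
Check digit = (10 − (58 mod 10)) mod 10 = 2.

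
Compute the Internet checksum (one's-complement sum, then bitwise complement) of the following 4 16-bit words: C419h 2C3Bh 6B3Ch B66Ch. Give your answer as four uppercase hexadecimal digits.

EE01

One's-complement addition (fold any carry out of bit 15 back into bit 0):
  0xC419 + 0x2C3B = 0x0F054
  0xF054 + 0x6B3C = 0x15B90 → wrap carry → 0x5B91
  0x5B91 + 0xB66C = 0x111FD → wrap carry → 0x11FE
One's-complement sum = 0x11FE.
Checksum = ~0x11FE & 0xFFFF = 0xEE01.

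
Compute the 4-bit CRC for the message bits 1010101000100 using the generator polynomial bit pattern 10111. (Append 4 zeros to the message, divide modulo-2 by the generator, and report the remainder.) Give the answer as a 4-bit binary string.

1000

Append 4 zeros: 10101010001000000. Divide by 10111 (XOR where the leading bit is 1):
  pos 0: 10101 XOR 10111 = 00010
  pos 3: 10010 XOR 10111 = 00101
  pos 5: 10100 XOR 10111 = 00011
  pos 8: 11100 XOR 10111 = 01011
  pos 9: 10110 XOR 10111 = 00001
Remainder (last 4 bits) = 1000. This is the CRC / FCS.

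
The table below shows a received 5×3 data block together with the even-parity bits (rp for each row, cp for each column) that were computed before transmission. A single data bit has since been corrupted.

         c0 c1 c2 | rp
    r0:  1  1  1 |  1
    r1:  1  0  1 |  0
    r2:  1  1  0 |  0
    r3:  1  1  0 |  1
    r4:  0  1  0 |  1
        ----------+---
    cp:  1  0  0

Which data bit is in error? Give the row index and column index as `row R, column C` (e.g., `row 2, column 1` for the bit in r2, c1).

Recompute each row's even parity and compare to rp:
  r0: data parity 1, sent rp 1 → ok
  r1: data parity 0, sent rp 0 → ok
  r2: data parity 0, sent rp 0 → ok
  r3: data parity 0, sent rp 1 → mismatch
  r4: data parity 1, sent rp 1 → ok
Recompute each column's even parity and compare to cp:
  c0: data parity 0, sent cp 1 → mismatch
  c1: data parity 0, sent cp 0 → ok
  c2: data parity 0, sent cp 0 → ok
Exactly one row (r3) and one column (c0) fail → the flipped bit is at their intersection.

row 3, column 0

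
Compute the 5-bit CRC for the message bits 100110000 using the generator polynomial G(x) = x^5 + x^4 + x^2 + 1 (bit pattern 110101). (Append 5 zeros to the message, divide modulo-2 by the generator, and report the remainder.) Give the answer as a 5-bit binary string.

10011

Append 5 zeros: 10011000000000. Divide by 110101 (XOR where the leading bit is 1):
  pos 0: 100110 XOR 110101 = 010011
  pos 1: 100110 XOR 110101 = 010011
  pos 2: 100110 XOR 110101 = 010011
  pos 3: 100110 XOR 110101 = 010011
  pos 4: 100110 XOR 110101 = 010011
  pos 5: 100110 XOR 110101 = 010011
  pos 6: 100110 XOR 110101 = 010011
  pos 7: 100110 XOR 110101 = 010011
  pos 8: 100110 XOR 110101 = 010011
Remainder (last 5 bits) = 10011. This is the CRC / FCS.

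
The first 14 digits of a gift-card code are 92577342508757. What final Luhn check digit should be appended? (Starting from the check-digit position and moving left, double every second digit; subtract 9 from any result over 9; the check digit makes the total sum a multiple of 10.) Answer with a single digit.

Partial digits right→left: 7 5 7 8 0 5 2 4 3 7 7 5 2 9
Double every second digit counting from the check-digit position (so the 1st, 3rd, 5th, ... of the partial from the right).
  doubled (with −9 where >9): 5 5 0 4 6 5 4 → sum 29
  kept as-is: 5 8 5 4 7 5 9 → sum 43
Total = 29 + 43 = 72.
Check digit = (10 − (72 mod 10)) mod 10 = 8.

8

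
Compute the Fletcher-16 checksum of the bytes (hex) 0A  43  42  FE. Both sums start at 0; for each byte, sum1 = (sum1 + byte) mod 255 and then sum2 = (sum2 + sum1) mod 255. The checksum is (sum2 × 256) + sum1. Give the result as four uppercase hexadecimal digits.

Running sums (mod 255):
  after byte 0 (0A): sum1=10, sum2=10
  after byte 1 (43): sum1=77, sum2=87
  after byte 2 (42): sum1=143, sum2=230
  after byte 3 (FE): sum1=142, sum2=117
Checksum = sum2·256 + sum1 = 117·256 + 142 = 30094 = 0x758E.

758E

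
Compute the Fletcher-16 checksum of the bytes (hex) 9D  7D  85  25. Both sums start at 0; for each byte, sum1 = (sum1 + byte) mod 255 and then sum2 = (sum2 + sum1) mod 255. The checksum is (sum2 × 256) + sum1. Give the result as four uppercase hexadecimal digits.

1FC5

Running sums (mod 255):
  after byte 0 (9D): sum1=157, sum2=157
  after byte 1 (7D): sum1=27, sum2=184
  after byte 2 (85): sum1=160, sum2=89
  after byte 3 (25): sum1=197, sum2=31
Checksum = sum2·256 + sum1 = 31·256 + 197 = 8133 = 0x1FC5.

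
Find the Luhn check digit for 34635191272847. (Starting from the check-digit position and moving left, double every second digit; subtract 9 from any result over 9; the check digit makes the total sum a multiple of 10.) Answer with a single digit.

4

Partial digits right→left: 7 4 8 2 7 2 1 9 1 5 3 6 4 3
Double every second digit counting from the check-digit position (so the 1st, 3rd, 5th, ... of the partial from the right).
  doubled (with −9 where >9): 5 7 5 2 2 6 8 → sum 35
  kept as-is: 4 2 2 9 5 6 3 → sum 31
Total = 35 + 31 = 66.
Check digit = (10 − (66 mod 10)) mod 10 = 4.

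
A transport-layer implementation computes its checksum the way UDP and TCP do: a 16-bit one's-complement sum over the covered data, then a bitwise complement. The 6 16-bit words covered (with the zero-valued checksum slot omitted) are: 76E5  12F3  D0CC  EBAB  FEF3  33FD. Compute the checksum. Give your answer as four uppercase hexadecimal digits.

One's-complement addition (fold any carry out of bit 15 back into bit 0):
  0x76E5 + 0x12F3 = 0x089D8
  0x89D8 + 0xD0CC = 0x15AA4 → wrap carry → 0x5AA5
  0x5AA5 + 0xEBAB = 0x14650 → wrap carry → 0x4651
  0x4651 + 0xFEF3 = 0x14544 → wrap carry → 0x4545
  0x4545 + 0x33FD = 0x07942
One's-complement sum = 0x7942.
Checksum = ~0x7942 & 0xFFFF = 0x86BD.

86BD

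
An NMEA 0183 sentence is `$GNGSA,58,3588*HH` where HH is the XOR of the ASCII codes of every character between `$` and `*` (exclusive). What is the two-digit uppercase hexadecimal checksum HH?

XOR the ASCII codes of the payload characters:
  'G' = 0x47 → acc = 0x47
  'N' = 0x4E → acc = 0x09
  'G' = 0x47 → acc = 0x4E
  'S' = 0x53 → acc = 0x1D
  'A' = 0x41 → acc = 0x5C
  ',' = 0x2C → acc = 0x70
  '5' = 0x35 → acc = 0x45
  '8' = 0x38 → acc = 0x7D
  ',' = 0x2C → acc = 0x51
  '3' = 0x33 → acc = 0x62
  '5' = 0x35 → acc = 0x57
  '8' = 0x38 → acc = 0x6F
  '8' = 0x38 → acc = 0x57
Checksum = 0x57.

57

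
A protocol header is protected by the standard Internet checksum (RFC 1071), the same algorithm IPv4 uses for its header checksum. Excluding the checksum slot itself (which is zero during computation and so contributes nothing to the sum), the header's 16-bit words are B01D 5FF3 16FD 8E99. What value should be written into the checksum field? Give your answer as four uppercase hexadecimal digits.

One's-complement addition (fold any carry out of bit 15 back into bit 0):
  0xB01D + 0x5FF3 = 0x11010 → wrap carry → 0x1011
  0x1011 + 0x16FD = 0x0270E
  0x270E + 0x8E99 = 0x0B5A7
One's-complement sum = 0xB5A7.
Checksum = ~0xB5A7 & 0xFFFF = 0x4A58.

4A58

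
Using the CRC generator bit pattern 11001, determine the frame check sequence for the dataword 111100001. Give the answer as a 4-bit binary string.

1000

Append 4 zeros: 1111000010000. Divide by 11001 (XOR where the leading bit is 1):
  pos 0: 11110 XOR 11001 = 00111
  pos 2: 11100 XOR 11001 = 00101
  pos 4: 10101 XOR 11001 = 01100
  pos 5: 11000 XOR 11001 = 00001
Remainder (last 4 bits) = 1000. This is the CRC / FCS.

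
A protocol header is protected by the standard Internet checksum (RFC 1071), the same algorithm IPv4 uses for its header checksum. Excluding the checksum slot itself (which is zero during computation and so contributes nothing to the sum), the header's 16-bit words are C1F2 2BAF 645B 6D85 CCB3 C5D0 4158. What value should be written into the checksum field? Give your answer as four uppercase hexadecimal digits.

6CA0

One's-complement addition (fold any carry out of bit 15 back into bit 0):
  0xC1F2 + 0x2BAF = 0x0EDA1
  0xEDA1 + 0x645B = 0x151FC → wrap carry → 0x51FD
  0x51FD + 0x6D85 = 0x0BF82
  0xBF82 + 0xCCB3 = 0x18C35 → wrap carry → 0x8C36
  0x8C36 + 0xC5D0 = 0x15206 → wrap carry → 0x5207
  0x5207 + 0x4158 = 0x0935F
One's-complement sum = 0x935F.
Checksum = ~0x935F & 0xFFFF = 0x6CA0.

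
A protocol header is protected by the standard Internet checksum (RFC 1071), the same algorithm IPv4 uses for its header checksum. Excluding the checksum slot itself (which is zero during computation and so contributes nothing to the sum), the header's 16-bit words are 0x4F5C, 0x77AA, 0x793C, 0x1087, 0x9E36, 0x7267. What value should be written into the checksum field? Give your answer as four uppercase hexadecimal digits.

One's-complement addition (fold any carry out of bit 15 back into bit 0):
  0x4F5C + 0x77AA = 0x0C706
  0xC706 + 0x793C = 0x14042 → wrap carry → 0x4043
  0x4043 + 0x1087 = 0x050CA
  0x50CA + 0x9E36 = 0x0EF00
  0xEF00 + 0x7267 = 0x16167 → wrap carry → 0x6168
One's-complement sum = 0x6168.
Checksum = ~0x6168 & 0xFFFF = 0x9E97.

9E97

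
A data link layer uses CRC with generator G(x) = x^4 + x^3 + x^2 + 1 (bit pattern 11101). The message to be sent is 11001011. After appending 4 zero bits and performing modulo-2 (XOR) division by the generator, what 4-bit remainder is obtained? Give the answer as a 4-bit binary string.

1110

Append 4 zeros: 110010110000. Divide by 11101 (XOR where the leading bit is 1):
  pos 0: 11001 XOR 11101 = 00100
  pos 2: 10001 XOR 11101 = 01100
  pos 3: 11001 XOR 11101 = 00100
  pos 5: 10000 XOR 11101 = 01101
  pos 6: 11010 XOR 11101 = 00111
Remainder (last 4 bits) = 1110. This is the CRC / FCS.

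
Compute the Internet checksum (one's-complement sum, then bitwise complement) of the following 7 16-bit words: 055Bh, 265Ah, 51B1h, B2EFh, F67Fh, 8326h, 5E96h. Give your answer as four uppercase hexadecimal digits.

F76C

One's-complement addition (fold any carry out of bit 15 back into bit 0):
  0x055B + 0x265A = 0x02BB5
  0x2BB5 + 0x51B1 = 0x07D66
  0x7D66 + 0xB2EF = 0x13055 → wrap carry → 0x3056
  0x3056 + 0xF67F = 0x126D5 → wrap carry → 0x26D6
  0x26D6 + 0x8326 = 0x0A9FC
  0xA9FC + 0x5E96 = 0x10892 → wrap carry → 0x0893
One's-complement sum = 0x0893.
Checksum = ~0x0893 & 0xFFFF = 0xF76C.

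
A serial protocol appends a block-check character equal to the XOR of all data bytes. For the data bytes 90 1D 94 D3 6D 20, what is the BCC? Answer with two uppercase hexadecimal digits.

XOR the bytes together:
  start with 0x90
  0x90 ⊕ 0x1D = 0x8D
  0x8D ⊕ 0x94 = 0x19
  0x19 ⊕ 0xD3 = 0xCA
  0xCA ⊕ 0x6D = 0xA7
  0xA7 ⊕ 0x20 = 0x87

87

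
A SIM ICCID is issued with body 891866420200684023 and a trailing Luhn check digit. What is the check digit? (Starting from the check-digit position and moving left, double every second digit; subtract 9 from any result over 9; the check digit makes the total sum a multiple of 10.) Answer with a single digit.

Partial digits right→left: 3 2 0 4 8 6 0 0 2 0 2 4 6 6 8 1 9 8
Double every second digit counting from the check-digit position (so the 1st, 3rd, 5th, ... of the partial from the right).
  doubled (with −9 where >9): 6 0 7 0 4 4 3 7 9 → sum 40
  kept as-is: 2 4 6 0 0 4 6 1 8 → sum 31
Total = 40 + 31 = 71.
Check digit = (10 − (71 mod 10)) mod 10 = 9.

9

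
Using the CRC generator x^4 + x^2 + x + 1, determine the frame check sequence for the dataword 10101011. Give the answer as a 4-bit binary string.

Append 4 zeros: 101010110000. Divide by 10111 (XOR where the leading bit is 1):
  pos 0: 10101 XOR 10111 = 00010
  pos 3: 10011 XOR 10111 = 00100
  pos 5: 10000 XOR 10111 = 00111
  pos 7: 11100 XOR 10111 = 01011
Remainder (last 4 bits) = 1011. This is the CRC / FCS.

1011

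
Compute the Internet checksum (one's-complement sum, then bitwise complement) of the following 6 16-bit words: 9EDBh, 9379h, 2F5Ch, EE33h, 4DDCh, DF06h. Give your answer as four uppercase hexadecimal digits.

8337

One's-complement addition (fold any carry out of bit 15 back into bit 0):
  0x9EDB + 0x9379 = 0x13254 → wrap carry → 0x3255
  0x3255 + 0x2F5C = 0x061B1
  0x61B1 + 0xEE33 = 0x14FE4 → wrap carry → 0x4FE5
  0x4FE5 + 0x4DDC = 0x09DC1
  0x9DC1 + 0xDF06 = 0x17CC7 → wrap carry → 0x7CC8
One's-complement sum = 0x7CC8.
Checksum = ~0x7CC8 & 0xFFFF = 0x8337.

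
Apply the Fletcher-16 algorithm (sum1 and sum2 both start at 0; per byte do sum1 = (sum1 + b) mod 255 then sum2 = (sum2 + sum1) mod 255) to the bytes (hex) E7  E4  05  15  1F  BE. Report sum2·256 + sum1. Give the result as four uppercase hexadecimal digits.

38C4

Running sums (mod 255):
  after byte 0 (E7): sum1=231, sum2=231
  after byte 1 (E4): sum1=204, sum2=180
  after byte 2 (05): sum1=209, sum2=134
  after byte 3 (15): sum1=230, sum2=109
  after byte 4 (1F): sum1=6, sum2=115
  after byte 5 (BE): sum1=196, sum2=56
Checksum = sum2·256 + sum1 = 56·256 + 196 = 14532 = 0x38C4.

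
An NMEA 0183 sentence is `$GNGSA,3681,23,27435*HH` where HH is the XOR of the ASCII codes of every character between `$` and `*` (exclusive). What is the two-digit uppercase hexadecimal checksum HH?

XOR the ASCII codes of the payload characters:
  'G' = 0x47 → acc = 0x47
  'N' = 0x4E → acc = 0x09
  'G' = 0x47 → acc = 0x4E
  'S' = 0x53 → acc = 0x1D
  'A' = 0x41 → acc = 0x5C
  ',' = 0x2C → acc = 0x70
  '3' = 0x33 → acc = 0x43
  '6' = 0x36 → acc = 0x75
  '8' = 0x38 → acc = 0x4D
  '1' = 0x31 → acc = 0x7C
  ',' = 0x2C → acc = 0x50
  '2' = 0x32 → acc = 0x62
  '3' = 0x33 → acc = 0x51
  ',' = 0x2C → acc = 0x7D
  '2' = 0x32 → acc = 0x4F
  '7' = 0x37 → acc = 0x78
  '4' = 0x34 → acc = 0x4C
  '3' = 0x33 → acc = 0x7F
  '5' = 0x35 → acc = 0x4A
Checksum = 0x4A.

4A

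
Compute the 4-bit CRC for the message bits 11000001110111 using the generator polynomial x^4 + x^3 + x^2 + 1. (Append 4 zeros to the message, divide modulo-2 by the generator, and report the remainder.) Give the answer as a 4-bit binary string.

Append 4 zeros: 110000011101110000. Divide by 11101 (XOR where the leading bit is 1):
  pos 0: 11000 XOR 11101 = 00101
  pos 2: 10100 XOR 11101 = 01001
  pos 3: 10011 XOR 11101 = 01110
  pos 4: 11101 XOR 11101 = 00000
  pos 9: 10111 XOR 11101 = 01010
  pos 10: 10100 XOR 11101 = 01001
  pos 11: 10010 XOR 11101 = 01111
  pos 12: 11110 XOR 11101 = 00011
Remainder (last 4 bits) = 0110. This is the CRC / FCS.

0110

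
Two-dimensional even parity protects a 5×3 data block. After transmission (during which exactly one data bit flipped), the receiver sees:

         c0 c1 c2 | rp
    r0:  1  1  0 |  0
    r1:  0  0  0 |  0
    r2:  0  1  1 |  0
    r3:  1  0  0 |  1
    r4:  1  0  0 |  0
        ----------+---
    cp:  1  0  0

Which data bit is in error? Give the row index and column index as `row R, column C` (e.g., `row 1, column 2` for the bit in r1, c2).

Recompute each row's even parity and compare to rp:
  r0: data parity 0, sent rp 0 → ok
  r1: data parity 0, sent rp 0 → ok
  r2: data parity 0, sent rp 0 → ok
  r3: data parity 1, sent rp 1 → ok
  r4: data parity 1, sent rp 0 → mismatch
Recompute each column's even parity and compare to cp:
  c0: data parity 1, sent cp 1 → ok
  c1: data parity 0, sent cp 0 → ok
  c2: data parity 1, sent cp 0 → mismatch
Exactly one row (r4) and one column (c2) fail → the flipped bit is at their intersection.

row 4, column 2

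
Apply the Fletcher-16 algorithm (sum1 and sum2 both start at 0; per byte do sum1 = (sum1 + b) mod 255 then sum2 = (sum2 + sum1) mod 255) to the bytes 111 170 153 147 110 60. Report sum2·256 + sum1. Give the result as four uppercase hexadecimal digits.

2CF1

Running sums (mod 255):
  after byte 0 (111): sum1=111, sum2=111
  after byte 1 (170): sum1=26, sum2=137
  after byte 2 (153): sum1=179, sum2=61
  after byte 3 (147): sum1=71, sum2=132
  after byte 4 (110): sum1=181, sum2=58
  after byte 5 (60): sum1=241, sum2=44
Checksum = sum2·256 + sum1 = 44·256 + 241 = 11505 = 0x2CF1.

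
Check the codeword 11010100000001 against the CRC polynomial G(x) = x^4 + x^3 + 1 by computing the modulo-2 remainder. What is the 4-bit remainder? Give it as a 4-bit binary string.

Modulo-2 division of 11010100000001 by 11001:
  pos 0: 11010 XOR 11001 = 00011
  pos 3: 11100 XOR 11001 = 00101
  pos 5: 10100 XOR 11001 = 01101
  pos 6: 11010 XOR 11001 = 00011
  pos 9: 11001 XOR 11001 = 00000
Remainder = 0000 (zero — the frame passes the CRC check).

0000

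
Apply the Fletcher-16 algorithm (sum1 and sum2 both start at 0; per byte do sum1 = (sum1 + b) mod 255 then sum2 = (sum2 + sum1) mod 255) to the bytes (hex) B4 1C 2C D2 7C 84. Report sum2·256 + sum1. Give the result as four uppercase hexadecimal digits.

Running sums (mod 255):
  after byte 0 (B4): sum1=180, sum2=180
  after byte 1 (1C): sum1=208, sum2=133
  after byte 2 (2C): sum1=252, sum2=130
  after byte 3 (D2): sum1=207, sum2=82
  after byte 4 (7C): sum1=76, sum2=158
  after byte 5 (84): sum1=208, sum2=111
Checksum = sum2·256 + sum1 = 111·256 + 208 = 28624 = 0x6FD0.

6FD0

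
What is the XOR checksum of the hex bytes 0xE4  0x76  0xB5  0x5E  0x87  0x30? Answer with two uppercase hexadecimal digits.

XOR the bytes together:
  start with 0xE4
  0xE4 ⊕ 0x76 = 0x92
  0x92 ⊕ 0xB5 = 0x27
  0x27 ⊕ 0x5E = 0x79
  0x79 ⊕ 0x87 = 0xFE
  0xFE ⊕ 0x30 = 0xCE

CE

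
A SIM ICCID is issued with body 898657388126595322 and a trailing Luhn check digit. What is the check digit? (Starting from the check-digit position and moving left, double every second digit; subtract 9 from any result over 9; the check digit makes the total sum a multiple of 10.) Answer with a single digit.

Partial digits right→left: 2 2 3 5 9 5 6 2 1 8 8 3 7 5 6 8 9 8
Double every second digit counting from the check-digit position (so the 1st, 3rd, 5th, ... of the partial from the right).
  doubled (with −9 where >9): 4 6 9 3 2 7 5 3 9 → sum 48
  kept as-is: 2 5 5 2 8 3 5 8 8 → sum 46
Total = 48 + 46 = 94.
Check digit = (10 − (94 mod 10)) mod 10 = 6.

6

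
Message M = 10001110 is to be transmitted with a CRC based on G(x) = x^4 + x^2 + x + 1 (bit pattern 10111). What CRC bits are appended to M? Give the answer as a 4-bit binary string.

0011

Append 4 zeros: 100011100000. Divide by 10111 (XOR where the leading bit is 1):
  pos 0: 10001 XOR 10111 = 00110
  pos 2: 11011 XOR 10111 = 01100
  pos 3: 11000 XOR 10111 = 01111
  pos 4: 11110 XOR 10111 = 01001
  pos 5: 10010 XOR 10111 = 00101
  pos 7: 10100 XOR 10111 = 00011
Remainder (last 4 bits) = 0011. This is the CRC / FCS.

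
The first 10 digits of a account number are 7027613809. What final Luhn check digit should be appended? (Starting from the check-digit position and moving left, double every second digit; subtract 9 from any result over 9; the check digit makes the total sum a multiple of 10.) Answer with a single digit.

9

Partial digits right→left: 9 0 8 3 1 6 7 2 0 7
Double every second digit counting from the check-digit position (so the 1st, 3rd, 5th, ... of the partial from the right).
  doubled (with −9 where >9): 9 7 2 5 0 → sum 23
  kept as-is: 0 3 6 2 7 → sum 18
Total = 23 + 18 = 41.
Check digit = (10 − (41 mod 10)) mod 10 = 9.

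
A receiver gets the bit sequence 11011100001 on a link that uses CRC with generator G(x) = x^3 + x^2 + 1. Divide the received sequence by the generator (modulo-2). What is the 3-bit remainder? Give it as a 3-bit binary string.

100

Modulo-2 division of 11011100001 by 1101:
  pos 0: 1101 XOR 1101 = 0000
  pos 4: 1100 XOR 1101 = 0001
  pos 7: 1001 XOR 1101 = 0100
Remainder = 100 (nonzero — an error is detected).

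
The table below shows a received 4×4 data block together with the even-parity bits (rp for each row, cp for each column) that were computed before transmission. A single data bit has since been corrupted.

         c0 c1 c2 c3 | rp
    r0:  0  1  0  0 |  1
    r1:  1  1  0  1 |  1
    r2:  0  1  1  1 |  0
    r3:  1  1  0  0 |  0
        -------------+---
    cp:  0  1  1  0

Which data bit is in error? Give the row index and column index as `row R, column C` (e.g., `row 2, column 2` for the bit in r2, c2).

Recompute each row's even parity and compare to rp:
  r0: data parity 1, sent rp 1 → ok
  r1: data parity 1, sent rp 1 → ok
  r2: data parity 1, sent rp 0 → mismatch
  r3: data parity 0, sent rp 0 → ok
Recompute each column's even parity and compare to cp:
  c0: data parity 0, sent cp 0 → ok
  c1: data parity 0, sent cp 1 → mismatch
  c2: data parity 1, sent cp 1 → ok
  c3: data parity 0, sent cp 0 → ok
Exactly one row (r2) and one column (c1) fail → the flipped bit is at their intersection.

row 2, column 1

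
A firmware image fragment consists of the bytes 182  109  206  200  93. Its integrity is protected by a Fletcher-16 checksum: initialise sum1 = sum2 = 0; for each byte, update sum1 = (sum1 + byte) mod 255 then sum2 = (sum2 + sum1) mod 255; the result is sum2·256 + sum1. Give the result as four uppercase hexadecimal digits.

A219

Running sums (mod 255):
  after byte 0 (182): sum1=182, sum2=182
  after byte 1 (109): sum1=36, sum2=218
  after byte 2 (206): sum1=242, sum2=205
  after byte 3 (200): sum1=187, sum2=137
  after byte 4 (93): sum1=25, sum2=162
Checksum = sum2·256 + sum1 = 162·256 + 25 = 41497 = 0xA219.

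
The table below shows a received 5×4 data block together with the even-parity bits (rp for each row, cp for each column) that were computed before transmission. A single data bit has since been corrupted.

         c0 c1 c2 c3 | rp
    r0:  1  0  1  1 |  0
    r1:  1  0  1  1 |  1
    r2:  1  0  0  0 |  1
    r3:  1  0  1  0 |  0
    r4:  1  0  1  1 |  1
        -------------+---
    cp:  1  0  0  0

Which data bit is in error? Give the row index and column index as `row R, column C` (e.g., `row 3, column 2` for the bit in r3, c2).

row 0, column 3

Recompute each row's even parity and compare to rp:
  r0: data parity 1, sent rp 0 → mismatch
  r1: data parity 1, sent rp 1 → ok
  r2: data parity 1, sent rp 1 → ok
  r3: data parity 0, sent rp 0 → ok
  r4: data parity 1, sent rp 1 → ok
Recompute each column's even parity and compare to cp:
  c0: data parity 1, sent cp 1 → ok
  c1: data parity 0, sent cp 0 → ok
  c2: data parity 0, sent cp 0 → ok
  c3: data parity 1, sent cp 0 → mismatch
Exactly one row (r0) and one column (c3) fail → the flipped bit is at their intersection.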